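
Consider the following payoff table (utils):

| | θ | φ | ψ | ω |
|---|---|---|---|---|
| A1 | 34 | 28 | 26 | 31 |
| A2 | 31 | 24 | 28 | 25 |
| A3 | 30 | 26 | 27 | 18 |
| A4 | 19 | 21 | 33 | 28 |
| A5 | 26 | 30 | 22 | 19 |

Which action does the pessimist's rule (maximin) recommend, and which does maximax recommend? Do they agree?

Row minima: A1=26, A2=24, A3=18, A4=19, A5=19
Best worst-case = 26 → A1.
Row maxima: A1=34, A2=31, A3=30, A4=33, A5=30
Best best-case = 34 → A1.

maximin → A1; maximax → A1 (agree)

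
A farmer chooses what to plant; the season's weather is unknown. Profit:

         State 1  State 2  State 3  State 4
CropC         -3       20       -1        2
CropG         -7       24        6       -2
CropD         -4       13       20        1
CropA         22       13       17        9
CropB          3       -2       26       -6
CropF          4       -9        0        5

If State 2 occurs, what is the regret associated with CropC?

4

Best payoff under State 2 is 24.
Regret = 24 − 20 = 4.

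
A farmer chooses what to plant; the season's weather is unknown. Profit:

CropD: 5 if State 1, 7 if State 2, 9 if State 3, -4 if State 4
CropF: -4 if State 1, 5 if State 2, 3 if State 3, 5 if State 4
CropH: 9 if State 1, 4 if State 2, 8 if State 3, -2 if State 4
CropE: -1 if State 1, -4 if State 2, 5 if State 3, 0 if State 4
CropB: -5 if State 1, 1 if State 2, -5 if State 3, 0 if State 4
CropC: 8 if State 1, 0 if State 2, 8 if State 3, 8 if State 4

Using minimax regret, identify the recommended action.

Column bests: State 1=9, State 2=7, State 3=9, State 4=8.
CropD regrets: 4, 0, 0, 12 → max 12
CropF regrets: 13, 2, 6, 3 → max 13
CropH regrets: 0, 3, 1, 10 → max 10
CropE regrets: 10, 11, 4, 8 → max 11
CropB regrets: 14, 6, 14, 8 → max 14
CropC regrets: 1, 7, 1, 0 → max 7
Smallest max regret = 7 → CropC.

CropC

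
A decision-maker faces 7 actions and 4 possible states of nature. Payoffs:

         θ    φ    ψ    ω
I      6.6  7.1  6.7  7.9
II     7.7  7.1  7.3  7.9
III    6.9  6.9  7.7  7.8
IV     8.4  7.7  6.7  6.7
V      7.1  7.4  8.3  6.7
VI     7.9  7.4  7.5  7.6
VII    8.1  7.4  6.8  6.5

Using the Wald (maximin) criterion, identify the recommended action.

Row minima: I=6.6, II=7.1, III=6.9, IV=6.7, V=6.7, VI=7.4, VII=6.5
Best worst-case = 7.4 → VI.

VI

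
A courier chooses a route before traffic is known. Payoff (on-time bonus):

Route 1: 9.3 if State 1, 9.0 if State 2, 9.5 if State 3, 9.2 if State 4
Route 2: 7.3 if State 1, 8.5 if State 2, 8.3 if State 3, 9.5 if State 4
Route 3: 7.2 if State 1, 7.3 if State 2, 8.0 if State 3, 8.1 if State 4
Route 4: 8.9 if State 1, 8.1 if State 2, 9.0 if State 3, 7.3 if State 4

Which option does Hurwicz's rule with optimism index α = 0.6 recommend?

Route 1: 0.6·9.5 + 0.4·9.0 = 9.3
Route 2: 0.6·9.5 + 0.4·7.3 = 8.62
Route 3: 0.6·8.1 + 0.4·7.2 = 7.74
Route 4: 0.6·9.0 + 0.4·7.3 = 8.32
Highest Hurwicz score = 9.3 → Route 1.

Route 1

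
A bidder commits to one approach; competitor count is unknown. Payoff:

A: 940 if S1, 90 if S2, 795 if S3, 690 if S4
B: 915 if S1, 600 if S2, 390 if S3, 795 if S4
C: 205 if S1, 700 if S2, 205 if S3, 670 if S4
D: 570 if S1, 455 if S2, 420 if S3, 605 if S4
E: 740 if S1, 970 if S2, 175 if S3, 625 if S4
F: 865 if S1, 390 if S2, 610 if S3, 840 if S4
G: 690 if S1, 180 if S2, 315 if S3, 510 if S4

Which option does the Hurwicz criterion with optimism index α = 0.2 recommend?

A: 0.2·940 + 0.8·90 = 260
B: 0.2·915 + 0.8·390 = 495
C: 0.2·700 + 0.8·205 = 304
D: 0.2·605 + 0.8·420 = 457
E: 0.2·970 + 0.8·175 = 334
F: 0.2·865 + 0.8·390 = 485
G: 0.2·690 + 0.8·180 = 282
Highest Hurwicz score = 495 → B.

B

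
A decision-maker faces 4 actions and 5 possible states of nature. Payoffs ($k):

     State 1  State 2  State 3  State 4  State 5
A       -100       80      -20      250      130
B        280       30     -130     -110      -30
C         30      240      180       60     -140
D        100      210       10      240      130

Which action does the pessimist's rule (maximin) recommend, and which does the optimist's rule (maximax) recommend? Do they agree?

Row minima: A=-100, B=-130, C=-140, D=10
Best worst-case = 10 → D.
Row maxima: A=250, B=280, C=240, D=240
Best best-case = 280 → B.

maximin → D; maximax → B (disagree)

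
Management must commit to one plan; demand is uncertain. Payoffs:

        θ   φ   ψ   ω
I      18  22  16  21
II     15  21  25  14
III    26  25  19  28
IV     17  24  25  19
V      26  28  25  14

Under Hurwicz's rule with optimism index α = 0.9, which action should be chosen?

III

I: 0.9·22 + 0.1·16 = 21.4
II: 0.9·25 + 0.1·14 = 23.9
III: 0.9·28 + 0.1·19 = 27.1
IV: 0.9·25 + 0.1·17 = 24.2
V: 0.9·28 + 0.1·14 = 26.6
Highest Hurwicz score = 27.1 → III.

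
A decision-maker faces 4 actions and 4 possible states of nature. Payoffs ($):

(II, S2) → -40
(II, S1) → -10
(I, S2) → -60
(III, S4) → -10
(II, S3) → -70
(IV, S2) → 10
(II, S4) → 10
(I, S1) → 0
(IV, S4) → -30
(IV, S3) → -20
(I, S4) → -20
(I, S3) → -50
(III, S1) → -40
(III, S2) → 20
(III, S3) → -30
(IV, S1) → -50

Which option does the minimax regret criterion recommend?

Column bests: S1=0, S2=20, S3=-20, S4=10.
I regrets: 0, 80, 30, 30 → max 80
II regrets: 10, 60, 50, 0 → max 60
III regrets: 40, 0, 10, 20 → max 40
IV regrets: 50, 10, 0, 40 → max 50
Smallest max regret = 40 → III.

III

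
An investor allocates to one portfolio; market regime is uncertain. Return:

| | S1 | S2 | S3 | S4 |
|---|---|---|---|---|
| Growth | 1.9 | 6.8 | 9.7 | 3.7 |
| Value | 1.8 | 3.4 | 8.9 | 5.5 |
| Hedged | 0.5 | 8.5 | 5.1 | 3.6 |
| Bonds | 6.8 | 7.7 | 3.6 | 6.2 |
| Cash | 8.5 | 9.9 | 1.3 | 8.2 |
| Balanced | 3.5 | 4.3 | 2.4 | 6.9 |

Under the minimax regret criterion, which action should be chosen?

Column bests: S1=8.5, S2=9.9, S3=9.7, S4=8.2.
Growth regrets: 6.6, 3.1, 0.0, 4.5 → max 6.6
Value regrets: 6.7, 6.5, 0.8, 2.7 → max 6.7
Hedged regrets: 8.0, 1.4, 4.6, 4.6 → max 8.0
Bonds regrets: 1.7, 2.2, 6.1, 2.0 → max 6.1
Cash regrets: 0.0, 0.0, 8.4, 0.0 → max 8.4
Balanced regrets: 5.0, 5.6, 7.3, 1.3 → max 7.3
Smallest max regret = 6.1 → Bonds.

Bonds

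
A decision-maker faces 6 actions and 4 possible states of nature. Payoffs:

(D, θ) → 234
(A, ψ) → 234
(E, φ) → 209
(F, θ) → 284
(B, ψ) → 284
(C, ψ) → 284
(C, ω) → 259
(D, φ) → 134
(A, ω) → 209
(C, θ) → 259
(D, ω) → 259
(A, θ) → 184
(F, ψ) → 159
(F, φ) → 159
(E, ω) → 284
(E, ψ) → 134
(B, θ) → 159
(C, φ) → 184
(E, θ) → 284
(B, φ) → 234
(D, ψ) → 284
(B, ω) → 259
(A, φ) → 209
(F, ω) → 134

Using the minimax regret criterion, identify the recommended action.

C

Column bests: θ=284, φ=234, ψ=284, ω=284.
A regrets: 100, 25, 50, 75 → max 100
B regrets: 125, 0, 0, 25 → max 125
C regrets: 25, 50, 0, 25 → max 50
D regrets: 50, 100, 0, 25 → max 100
E regrets: 0, 25, 150, 0 → max 150
F regrets: 0, 75, 125, 150 → max 150
Smallest max regret = 50 → C.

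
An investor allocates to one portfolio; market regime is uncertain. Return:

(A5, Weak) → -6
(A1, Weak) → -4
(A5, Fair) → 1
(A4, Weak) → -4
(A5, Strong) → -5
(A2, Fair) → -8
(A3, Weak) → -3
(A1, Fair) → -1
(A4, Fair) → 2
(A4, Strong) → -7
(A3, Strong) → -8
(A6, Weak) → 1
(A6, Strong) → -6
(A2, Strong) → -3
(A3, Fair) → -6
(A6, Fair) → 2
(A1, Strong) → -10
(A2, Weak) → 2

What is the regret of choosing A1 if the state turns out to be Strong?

Best payoff under Strong is -3.
Regret = -3 − (-10) = 7.

7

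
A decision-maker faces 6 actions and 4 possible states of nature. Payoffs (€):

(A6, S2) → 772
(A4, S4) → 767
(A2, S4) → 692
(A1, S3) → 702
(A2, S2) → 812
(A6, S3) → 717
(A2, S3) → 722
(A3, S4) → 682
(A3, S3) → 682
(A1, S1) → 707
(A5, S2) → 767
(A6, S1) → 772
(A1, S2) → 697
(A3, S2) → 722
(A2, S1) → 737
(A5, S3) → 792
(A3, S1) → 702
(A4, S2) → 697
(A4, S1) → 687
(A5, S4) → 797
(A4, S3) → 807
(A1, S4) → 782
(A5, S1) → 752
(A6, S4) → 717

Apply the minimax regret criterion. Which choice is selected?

A5

Column bests: S1=772, S2=812, S3=807, S4=797.
A1 regrets: 65, 115, 105, 15 → max 115
A2 regrets: 35, 0, 85, 105 → max 105
A3 regrets: 70, 90, 125, 115 → max 125
A4 regrets: 85, 115, 0, 30 → max 115
A5 regrets: 20, 45, 15, 0 → max 45
A6 regrets: 0, 40, 90, 80 → max 90
Smallest max regret = 45 → A5.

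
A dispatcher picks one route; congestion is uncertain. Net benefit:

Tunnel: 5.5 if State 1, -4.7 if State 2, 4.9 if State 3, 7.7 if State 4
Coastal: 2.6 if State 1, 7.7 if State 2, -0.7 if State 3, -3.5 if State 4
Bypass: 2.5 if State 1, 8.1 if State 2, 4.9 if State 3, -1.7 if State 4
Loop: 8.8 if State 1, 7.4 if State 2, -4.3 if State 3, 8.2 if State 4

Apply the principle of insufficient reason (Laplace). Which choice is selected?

Row averages: Tunnel=3.35, Coastal=1.525, Bypass=3.45, Loop=5.025
Highest average = 5.025 → Loop.

Loop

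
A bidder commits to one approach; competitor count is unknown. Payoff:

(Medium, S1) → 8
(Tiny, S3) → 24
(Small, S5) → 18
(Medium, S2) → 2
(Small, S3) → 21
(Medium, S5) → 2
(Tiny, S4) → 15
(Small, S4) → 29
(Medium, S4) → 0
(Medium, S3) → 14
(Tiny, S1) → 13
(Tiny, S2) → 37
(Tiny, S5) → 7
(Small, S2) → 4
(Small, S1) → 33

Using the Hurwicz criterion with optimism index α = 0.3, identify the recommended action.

Tiny: 0.3·37 + 0.7·7 = 16
Small: 0.3·33 + 0.7·4 = 12.7
Medium: 0.3·14 + 0.7·0 = 4.2
Highest Hurwicz score = 16 → Tiny.

Tiny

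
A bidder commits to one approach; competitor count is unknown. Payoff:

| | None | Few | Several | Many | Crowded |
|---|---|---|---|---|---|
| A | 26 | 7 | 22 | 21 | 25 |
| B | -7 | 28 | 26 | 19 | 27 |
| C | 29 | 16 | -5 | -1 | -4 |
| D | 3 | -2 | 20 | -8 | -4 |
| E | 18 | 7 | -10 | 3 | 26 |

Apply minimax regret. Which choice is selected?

A

Column bests: None=29, Few=28, Several=26, Many=21, Crowded=27.
A regrets: 3, 21, 4, 0, 2 → max 21
B regrets: 36, 0, 0, 2, 0 → max 36
C regrets: 0, 12, 31, 22, 31 → max 31
D regrets: 26, 30, 6, 29, 31 → max 31
E regrets: 11, 21, 36, 18, 1 → max 36
Smallest max regret = 21 → A.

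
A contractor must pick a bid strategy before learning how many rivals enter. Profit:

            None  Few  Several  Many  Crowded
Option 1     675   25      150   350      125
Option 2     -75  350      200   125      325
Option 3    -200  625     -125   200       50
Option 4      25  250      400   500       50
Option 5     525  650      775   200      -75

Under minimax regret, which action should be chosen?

Option 5

Column bests: None=675, Few=650, Several=775, Many=500, Crowded=325.
Option 1 regrets: 0, 625, 625, 150, 200 → max 625
Option 2 regrets: 750, 300, 575, 375, 0 → max 750
Option 3 regrets: 875, 25, 900, 300, 275 → max 900
Option 4 regrets: 650, 400, 375, 0, 275 → max 650
Option 5 regrets: 150, 0, 0, 300, 400 → max 400
Smallest max regret = 400 → Option 5.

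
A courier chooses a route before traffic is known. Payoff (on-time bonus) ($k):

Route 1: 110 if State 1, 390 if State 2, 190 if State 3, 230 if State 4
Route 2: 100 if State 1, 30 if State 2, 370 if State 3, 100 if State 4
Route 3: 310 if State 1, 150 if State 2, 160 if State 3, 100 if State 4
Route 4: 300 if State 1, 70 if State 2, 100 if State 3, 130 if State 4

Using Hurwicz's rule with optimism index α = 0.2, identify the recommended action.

Route 1: 0.2·390 + 0.8·110 = 166
Route 2: 0.2·370 + 0.8·30 = 98
Route 3: 0.2·310 + 0.8·100 = 142
Route 4: 0.2·300 + 0.8·70 = 116
Highest Hurwicz score = 166 → Route 1.

Route 1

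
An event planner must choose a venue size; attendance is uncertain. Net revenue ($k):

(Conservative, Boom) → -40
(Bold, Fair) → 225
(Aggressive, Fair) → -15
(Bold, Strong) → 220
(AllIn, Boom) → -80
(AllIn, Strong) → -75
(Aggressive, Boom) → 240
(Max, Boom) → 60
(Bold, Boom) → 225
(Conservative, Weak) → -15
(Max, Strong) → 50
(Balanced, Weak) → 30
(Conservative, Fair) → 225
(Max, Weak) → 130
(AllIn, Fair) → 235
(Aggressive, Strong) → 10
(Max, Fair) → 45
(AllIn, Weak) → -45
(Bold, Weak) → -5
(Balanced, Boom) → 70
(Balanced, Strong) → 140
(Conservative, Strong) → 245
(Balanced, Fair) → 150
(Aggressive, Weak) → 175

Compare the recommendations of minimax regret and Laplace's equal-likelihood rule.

minimax regret → Balanced; laplace → Bold (disagree)

Column bests: Weak=175, Fair=235, Strong=245, Boom=240.
Conservative regrets: 190, 10, 0, 280 → max 280
Balanced regrets: 145, 85, 105, 170 → max 170
Aggressive regrets: 0, 250, 235, 0 → max 250
Bold regrets: 180, 10, 25, 15 → max 180
AllIn regrets: 220, 0, 320, 320 → max 320
Max regrets: 45, 190, 195, 180 → max 195
Smallest max regret = 170 → Balanced.
Row averages: Conservative=103.75, Balanced=97.5, Aggressive=102.5, Bold=166.25, AllIn=8.75, Max=71.25
Highest average = 166.25 → Bold.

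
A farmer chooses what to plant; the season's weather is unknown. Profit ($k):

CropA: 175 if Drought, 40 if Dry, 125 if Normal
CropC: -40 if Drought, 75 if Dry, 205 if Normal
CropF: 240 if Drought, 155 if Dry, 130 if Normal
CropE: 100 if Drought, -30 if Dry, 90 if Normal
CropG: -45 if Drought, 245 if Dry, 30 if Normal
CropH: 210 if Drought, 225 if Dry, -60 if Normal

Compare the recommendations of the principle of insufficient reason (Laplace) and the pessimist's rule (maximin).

Row averages: CropA=340/3, CropC=80, CropF=175, CropE=160/3, CropG=230/3, CropH=125
Highest average = 175 → CropF.
Row minima: CropA=40, CropC=-40, CropF=130, CropE=-30, CropG=-45, CropH=-60
Best worst-case = 130 → CropF.

laplace → CropF; maximin → CropF (agree)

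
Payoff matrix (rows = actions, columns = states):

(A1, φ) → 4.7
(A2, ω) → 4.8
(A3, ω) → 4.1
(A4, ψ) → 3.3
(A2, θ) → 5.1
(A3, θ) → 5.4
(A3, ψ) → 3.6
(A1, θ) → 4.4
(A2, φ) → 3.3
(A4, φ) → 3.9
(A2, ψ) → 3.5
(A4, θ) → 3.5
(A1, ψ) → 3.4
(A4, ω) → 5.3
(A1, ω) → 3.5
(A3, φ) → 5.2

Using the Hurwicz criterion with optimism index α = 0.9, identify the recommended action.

A1: 0.9·4.7 + 0.1·3.4 = 4.57
A2: 0.9·5.1 + 0.1·3.3 = 4.92
A3: 0.9·5.4 + 0.1·3.6 = 5.22
A4: 0.9·5.3 + 0.1·3.3 = 5.1
Highest Hurwicz score = 5.22 → A3.

A3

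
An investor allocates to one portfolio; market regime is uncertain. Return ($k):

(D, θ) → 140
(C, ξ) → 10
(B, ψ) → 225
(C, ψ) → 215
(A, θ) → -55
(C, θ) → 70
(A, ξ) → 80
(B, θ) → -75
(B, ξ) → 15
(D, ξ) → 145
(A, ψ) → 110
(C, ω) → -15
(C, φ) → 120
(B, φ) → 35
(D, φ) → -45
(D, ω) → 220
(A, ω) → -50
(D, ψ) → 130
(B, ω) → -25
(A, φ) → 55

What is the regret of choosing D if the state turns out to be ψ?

Best payoff under ψ is 225.
Regret = 225 − 130 = 95.

95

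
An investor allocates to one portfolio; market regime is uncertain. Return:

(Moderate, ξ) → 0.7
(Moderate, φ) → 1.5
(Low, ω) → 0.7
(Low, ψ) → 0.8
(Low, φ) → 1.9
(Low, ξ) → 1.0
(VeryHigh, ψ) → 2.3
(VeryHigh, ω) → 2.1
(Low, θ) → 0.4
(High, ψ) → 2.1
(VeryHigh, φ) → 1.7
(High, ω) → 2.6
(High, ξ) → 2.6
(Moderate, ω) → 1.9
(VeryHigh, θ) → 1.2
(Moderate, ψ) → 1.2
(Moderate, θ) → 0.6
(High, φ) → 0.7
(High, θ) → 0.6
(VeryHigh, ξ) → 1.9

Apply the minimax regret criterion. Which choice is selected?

Column bests: θ=1.2, φ=1.9, ψ=2.3, ω=2.6, ξ=2.6.
Low regrets: 0.8, 0.0, 1.5, 1.9, 1.6 → max 1.9
Moderate regrets: 0.6, 0.4, 1.1, 0.7, 1.9 → max 1.9
High regrets: 0.6, 1.2, 0.2, 0.0, 0.0 → max 1.2
VeryHigh regrets: 0.0, 0.2, 0.0, 0.5, 0.7 → max 0.7
Smallest max regret = 0.7 → VeryHigh.

VeryHigh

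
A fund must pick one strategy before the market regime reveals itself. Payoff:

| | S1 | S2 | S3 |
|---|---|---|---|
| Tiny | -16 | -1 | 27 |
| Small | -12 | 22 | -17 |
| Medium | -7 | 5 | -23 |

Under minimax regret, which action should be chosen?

Tiny

Column bests: S1=-7, S2=22, S3=27.
Tiny regrets: 9, 23, 0 → max 23
Small regrets: 5, 0, 44 → max 44
Medium regrets: 0, 17, 50 → max 50
Smallest max regret = 23 → Tiny.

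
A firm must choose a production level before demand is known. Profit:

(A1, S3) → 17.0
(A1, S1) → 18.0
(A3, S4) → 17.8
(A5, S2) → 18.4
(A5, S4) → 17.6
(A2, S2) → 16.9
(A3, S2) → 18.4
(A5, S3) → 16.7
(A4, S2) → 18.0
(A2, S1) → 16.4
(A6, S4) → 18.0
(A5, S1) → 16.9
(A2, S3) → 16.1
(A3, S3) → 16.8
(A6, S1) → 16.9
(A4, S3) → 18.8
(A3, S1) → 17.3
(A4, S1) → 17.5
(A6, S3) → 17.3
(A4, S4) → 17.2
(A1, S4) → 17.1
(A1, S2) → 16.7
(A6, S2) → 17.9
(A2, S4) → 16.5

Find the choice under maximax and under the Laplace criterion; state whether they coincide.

Row maxima: A1=18.0, A2=16.9, A3=18.4, A4=18.8, A5=18.4, A6=18.0
Best best-case = 18.8 → A4.
Row averages: A1=17.2, A2=16.475, A3=17.575, A4=17.875, A5=17.4, A6=17.525
Highest average = 17.875 → A4.

maximax → A4; laplace → A4 (agree)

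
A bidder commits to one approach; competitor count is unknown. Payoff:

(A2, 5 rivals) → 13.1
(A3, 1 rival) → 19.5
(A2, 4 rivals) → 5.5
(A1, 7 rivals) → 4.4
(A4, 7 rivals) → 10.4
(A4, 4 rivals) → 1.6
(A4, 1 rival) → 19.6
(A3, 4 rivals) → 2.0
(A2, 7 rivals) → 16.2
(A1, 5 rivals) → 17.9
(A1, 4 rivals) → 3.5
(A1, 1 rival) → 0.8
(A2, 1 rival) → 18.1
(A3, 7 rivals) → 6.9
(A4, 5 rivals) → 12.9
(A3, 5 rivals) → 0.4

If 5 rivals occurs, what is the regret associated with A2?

Best payoff under 5 rivals is 17.9.
Regret = 17.9 − 13.1 = 4.8.

4.8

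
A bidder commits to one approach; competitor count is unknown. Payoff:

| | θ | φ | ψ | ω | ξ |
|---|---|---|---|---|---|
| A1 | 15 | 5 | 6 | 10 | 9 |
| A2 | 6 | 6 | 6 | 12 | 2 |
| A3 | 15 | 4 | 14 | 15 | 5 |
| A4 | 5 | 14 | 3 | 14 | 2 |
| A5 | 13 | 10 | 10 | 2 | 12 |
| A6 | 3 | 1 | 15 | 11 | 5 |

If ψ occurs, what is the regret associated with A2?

9

Best payoff under ψ is 15.
Regret = 15 − 6 = 9.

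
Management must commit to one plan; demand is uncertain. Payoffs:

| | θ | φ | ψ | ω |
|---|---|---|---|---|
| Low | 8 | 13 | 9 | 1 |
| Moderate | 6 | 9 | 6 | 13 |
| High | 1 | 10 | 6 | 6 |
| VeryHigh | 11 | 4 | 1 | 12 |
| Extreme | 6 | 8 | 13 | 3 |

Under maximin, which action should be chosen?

Moderate

Row minima: Low=1, Moderate=6, High=1, VeryHigh=1, Extreme=3
Best worst-case = 6 → Moderate.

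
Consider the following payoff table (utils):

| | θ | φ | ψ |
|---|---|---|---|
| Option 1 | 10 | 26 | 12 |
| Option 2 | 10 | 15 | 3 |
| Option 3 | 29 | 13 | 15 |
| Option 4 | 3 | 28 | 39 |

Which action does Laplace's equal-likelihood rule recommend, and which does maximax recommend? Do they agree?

Row averages: Option 1=16, Option 2=28/3, Option 3=19, Option 4=70/3
Highest average = 70/3 → Option 4.
Row maxima: Option 1=26, Option 2=15, Option 3=29, Option 4=39
Best best-case = 39 → Option 4.

laplace → Option 4; maximax → Option 4 (agree)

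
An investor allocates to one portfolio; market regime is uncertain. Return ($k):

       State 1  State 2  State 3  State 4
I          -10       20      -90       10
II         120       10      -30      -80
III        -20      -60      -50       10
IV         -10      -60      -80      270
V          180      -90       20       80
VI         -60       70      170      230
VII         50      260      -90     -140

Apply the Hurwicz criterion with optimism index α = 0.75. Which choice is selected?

IV

I: 0.75·20 + 0.25·(-90) = -7.5
II: 0.75·120 + 0.25·(-80) = 70
III: 0.75·10 + 0.25·(-60) = -7.5
IV: 0.75·270 + 0.25·(-80) = 182.5
V: 0.75·180 + 0.25·(-90) = 112.5
VI: 0.75·230 + 0.25·(-60) = 157.5
VII: 0.75·260 + 0.25·(-140) = 160
Highest Hurwicz score = 182.5 → IV.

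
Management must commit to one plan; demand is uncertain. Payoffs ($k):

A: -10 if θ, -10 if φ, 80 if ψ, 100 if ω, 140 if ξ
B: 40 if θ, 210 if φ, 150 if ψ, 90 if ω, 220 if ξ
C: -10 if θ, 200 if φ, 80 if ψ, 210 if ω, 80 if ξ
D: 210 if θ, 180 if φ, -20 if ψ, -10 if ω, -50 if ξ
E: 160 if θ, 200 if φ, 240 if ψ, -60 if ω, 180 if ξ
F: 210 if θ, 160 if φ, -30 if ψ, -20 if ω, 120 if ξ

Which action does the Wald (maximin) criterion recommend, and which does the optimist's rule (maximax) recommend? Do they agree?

Row minima: A=-10, B=40, C=-10, D=-50, E=-60, F=-30
Best worst-case = 40 → B.
Row maxima: A=140, B=220, C=210, D=210, E=240, F=210
Best best-case = 240 → E.

maximin → B; maximax → E (disagree)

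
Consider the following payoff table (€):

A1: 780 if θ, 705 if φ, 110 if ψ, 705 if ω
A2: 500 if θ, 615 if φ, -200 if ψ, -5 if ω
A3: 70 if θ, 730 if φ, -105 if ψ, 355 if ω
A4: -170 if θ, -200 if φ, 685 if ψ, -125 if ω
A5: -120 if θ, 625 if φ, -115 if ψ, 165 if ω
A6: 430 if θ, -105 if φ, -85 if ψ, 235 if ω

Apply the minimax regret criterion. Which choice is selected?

Column bests: θ=780, φ=730, ψ=685, ω=705.
A1 regrets: 0, 25, 575, 0 → max 575
A2 regrets: 280, 115, 885, 710 → max 885
A3 regrets: 710, 0, 790, 350 → max 790
A4 regrets: 950, 930, 0, 830 → max 950
A5 regrets: 900, 105, 800, 540 → max 900
A6 regrets: 350, 835, 770, 470 → max 835
Smallest max regret = 575 → A1.

A1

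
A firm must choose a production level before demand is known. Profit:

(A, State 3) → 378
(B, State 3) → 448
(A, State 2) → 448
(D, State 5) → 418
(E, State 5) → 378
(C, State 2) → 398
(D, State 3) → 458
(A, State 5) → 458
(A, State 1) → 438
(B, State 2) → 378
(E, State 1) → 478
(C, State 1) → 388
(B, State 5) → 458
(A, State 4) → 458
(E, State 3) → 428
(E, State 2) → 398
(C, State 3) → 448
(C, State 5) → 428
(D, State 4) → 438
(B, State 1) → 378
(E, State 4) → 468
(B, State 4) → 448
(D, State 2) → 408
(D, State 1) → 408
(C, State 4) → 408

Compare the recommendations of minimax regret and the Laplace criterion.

Column bests: State 1=478, State 2=448, State 3=458, State 4=468, State 5=458.
A regrets: 40, 0, 80, 10, 0 → max 80
B regrets: 100, 70, 10, 20, 0 → max 100
C regrets: 90, 50, 10, 60, 30 → max 90
D regrets: 70, 40, 0, 30, 40 → max 70
E regrets: 0, 50, 30, 0, 80 → max 80
Smallest max regret = 70 → D.
Row averages: A=436, B=422, C=414, D=426, E=430
Highest average = 436 → A.

minimax regret → D; laplace → A (disagree)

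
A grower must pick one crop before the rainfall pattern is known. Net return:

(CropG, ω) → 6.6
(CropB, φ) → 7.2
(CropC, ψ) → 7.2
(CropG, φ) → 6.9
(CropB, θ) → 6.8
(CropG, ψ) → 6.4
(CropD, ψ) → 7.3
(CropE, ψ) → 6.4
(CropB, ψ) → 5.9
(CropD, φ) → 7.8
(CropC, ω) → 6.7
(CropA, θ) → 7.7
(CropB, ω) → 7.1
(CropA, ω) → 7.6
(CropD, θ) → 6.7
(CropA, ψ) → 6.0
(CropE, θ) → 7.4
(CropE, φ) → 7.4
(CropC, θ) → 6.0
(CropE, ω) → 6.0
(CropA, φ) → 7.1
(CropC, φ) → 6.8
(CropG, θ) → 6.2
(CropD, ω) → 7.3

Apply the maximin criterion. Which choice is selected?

Row minima: CropB=5.9, CropD=6.7, CropG=6.2, CropA=6.0, CropE=6.0, CropC=6.0
Best worst-case = 6.7 → CropD.

CropD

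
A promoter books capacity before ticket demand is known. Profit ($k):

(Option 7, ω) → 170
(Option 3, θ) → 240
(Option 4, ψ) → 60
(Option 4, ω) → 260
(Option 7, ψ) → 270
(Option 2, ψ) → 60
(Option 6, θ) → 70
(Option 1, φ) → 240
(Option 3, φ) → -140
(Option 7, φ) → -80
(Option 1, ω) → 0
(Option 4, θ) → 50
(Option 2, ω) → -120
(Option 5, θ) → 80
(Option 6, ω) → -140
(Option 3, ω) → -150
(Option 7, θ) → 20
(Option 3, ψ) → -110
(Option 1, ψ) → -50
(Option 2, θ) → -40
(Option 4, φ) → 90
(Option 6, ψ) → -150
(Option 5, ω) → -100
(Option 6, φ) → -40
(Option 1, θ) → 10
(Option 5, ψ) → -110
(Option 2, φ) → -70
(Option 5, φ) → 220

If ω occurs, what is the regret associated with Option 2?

380

Best payoff under ω is 260.
Regret = 260 − (-120) = 380.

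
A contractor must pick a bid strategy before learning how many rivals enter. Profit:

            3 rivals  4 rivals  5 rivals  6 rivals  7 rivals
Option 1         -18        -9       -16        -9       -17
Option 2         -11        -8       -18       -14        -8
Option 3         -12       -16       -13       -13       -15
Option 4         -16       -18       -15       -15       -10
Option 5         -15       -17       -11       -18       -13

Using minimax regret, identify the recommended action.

Column bests: 3 rivals=-11, 4 rivals=-8, 5 rivals=-11, 6 rivals=-9, 7 rivals=-8.
Option 1 regrets: 7, 1, 5, 0, 9 → max 9
Option 2 regrets: 0, 0, 7, 5, 0 → max 7
Option 3 regrets: 1, 8, 2, 4, 7 → max 8
Option 4 regrets: 5, 10, 4, 6, 2 → max 10
Option 5 regrets: 4, 9, 0, 9, 5 → max 9
Smallest max regret = 7 → Option 2.

Option 2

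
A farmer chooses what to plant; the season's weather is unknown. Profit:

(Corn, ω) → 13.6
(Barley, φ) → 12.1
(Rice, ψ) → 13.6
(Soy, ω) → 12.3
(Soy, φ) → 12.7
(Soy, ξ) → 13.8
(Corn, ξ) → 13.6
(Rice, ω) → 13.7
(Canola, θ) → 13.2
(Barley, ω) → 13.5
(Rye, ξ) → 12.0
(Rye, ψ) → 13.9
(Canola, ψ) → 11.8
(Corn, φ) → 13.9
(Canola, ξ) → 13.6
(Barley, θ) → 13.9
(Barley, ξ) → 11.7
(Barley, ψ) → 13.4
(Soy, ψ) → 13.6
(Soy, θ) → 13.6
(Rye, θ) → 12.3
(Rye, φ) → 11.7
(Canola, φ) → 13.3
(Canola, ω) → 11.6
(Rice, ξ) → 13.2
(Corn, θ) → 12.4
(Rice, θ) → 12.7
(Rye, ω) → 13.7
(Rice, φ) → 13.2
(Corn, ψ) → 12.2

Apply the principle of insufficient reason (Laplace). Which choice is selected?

Rice

Row averages: Barley=12.92, Corn=13.14, Canola=12.7, Rice=13.28, Soy=13.2, Rye=12.72
Highest average = 13.28 → Rice.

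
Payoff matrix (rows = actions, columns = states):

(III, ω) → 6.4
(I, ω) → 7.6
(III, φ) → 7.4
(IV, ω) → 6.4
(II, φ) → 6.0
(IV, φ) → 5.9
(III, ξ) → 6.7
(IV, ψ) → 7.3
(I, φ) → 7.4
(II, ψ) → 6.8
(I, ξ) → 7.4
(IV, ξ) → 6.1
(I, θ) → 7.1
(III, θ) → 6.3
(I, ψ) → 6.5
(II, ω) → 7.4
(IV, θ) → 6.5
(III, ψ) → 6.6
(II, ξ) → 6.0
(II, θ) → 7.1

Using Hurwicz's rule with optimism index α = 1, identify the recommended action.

I: 1·7.6 + 0·6.5 = 7.6
II: 1·7.4 + 0·6.0 = 7.4
III: 1·7.4 + 0·6.3 = 7.4
IV: 1·7.3 + 0·5.9 = 7.3
Highest Hurwicz score = 7.6 → I.

I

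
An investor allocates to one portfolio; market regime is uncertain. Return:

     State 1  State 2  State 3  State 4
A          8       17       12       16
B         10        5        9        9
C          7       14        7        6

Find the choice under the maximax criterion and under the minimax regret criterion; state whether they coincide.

Row maxima: A=17, B=10, C=14
Best best-case = 17 → A.
Column bests: State 1=10, State 2=17, State 3=12, State 4=16.
A regrets: 2, 0, 0, 0 → max 2
B regrets: 0, 12, 3, 7 → max 12
C regrets: 3, 3, 5, 10 → max 10
Smallest max regret = 2 → A.

maximax → A; minimax regret → A (agree)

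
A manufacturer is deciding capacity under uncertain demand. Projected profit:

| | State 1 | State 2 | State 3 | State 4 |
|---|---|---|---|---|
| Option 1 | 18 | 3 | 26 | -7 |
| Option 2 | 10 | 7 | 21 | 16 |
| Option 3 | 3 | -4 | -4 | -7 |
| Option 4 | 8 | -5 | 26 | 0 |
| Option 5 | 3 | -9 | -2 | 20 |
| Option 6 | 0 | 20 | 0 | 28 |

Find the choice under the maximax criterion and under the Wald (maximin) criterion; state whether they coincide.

Row maxima: Option 1=26, Option 2=21, Option 3=3, Option 4=26, Option 5=20, Option 6=28
Best best-case = 28 → Option 6.
Row minima: Option 1=-7, Option 2=7, Option 3=-7, Option 4=-5, Option 5=-9, Option 6=0
Best worst-case = 7 → Option 2.

maximax → Option 6; maximin → Option 2 (disagree)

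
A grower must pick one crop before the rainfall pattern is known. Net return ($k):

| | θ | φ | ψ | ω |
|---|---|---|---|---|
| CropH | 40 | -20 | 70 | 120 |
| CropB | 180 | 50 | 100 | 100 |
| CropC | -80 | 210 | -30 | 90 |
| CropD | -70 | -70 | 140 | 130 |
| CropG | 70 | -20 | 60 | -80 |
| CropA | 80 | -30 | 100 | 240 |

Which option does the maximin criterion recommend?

Row minima: CropH=-20, CropB=50, CropC=-80, CropD=-70, CropG=-80, CropA=-30
Best worst-case = 50 → CropB.

CropB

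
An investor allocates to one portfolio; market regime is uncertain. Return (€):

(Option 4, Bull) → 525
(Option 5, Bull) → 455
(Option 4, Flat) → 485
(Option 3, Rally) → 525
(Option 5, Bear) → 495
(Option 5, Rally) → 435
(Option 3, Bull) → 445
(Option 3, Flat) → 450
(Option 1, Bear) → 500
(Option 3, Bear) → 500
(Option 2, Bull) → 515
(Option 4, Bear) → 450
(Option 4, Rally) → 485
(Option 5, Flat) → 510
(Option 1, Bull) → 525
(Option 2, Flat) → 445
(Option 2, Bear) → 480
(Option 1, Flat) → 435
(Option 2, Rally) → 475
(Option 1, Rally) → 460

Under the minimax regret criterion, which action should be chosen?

Column bests: Bear=500, Flat=510, Bull=525, Rally=525.
Option 1 regrets: 0, 75, 0, 65 → max 75
Option 2 regrets: 20, 65, 10, 50 → max 65
Option 3 regrets: 0, 60, 80, 0 → max 80
Option 4 regrets: 50, 25, 0, 40 → max 50
Option 5 regrets: 5, 0, 70, 90 → max 90
Smallest max regret = 50 → Option 4.

Option 4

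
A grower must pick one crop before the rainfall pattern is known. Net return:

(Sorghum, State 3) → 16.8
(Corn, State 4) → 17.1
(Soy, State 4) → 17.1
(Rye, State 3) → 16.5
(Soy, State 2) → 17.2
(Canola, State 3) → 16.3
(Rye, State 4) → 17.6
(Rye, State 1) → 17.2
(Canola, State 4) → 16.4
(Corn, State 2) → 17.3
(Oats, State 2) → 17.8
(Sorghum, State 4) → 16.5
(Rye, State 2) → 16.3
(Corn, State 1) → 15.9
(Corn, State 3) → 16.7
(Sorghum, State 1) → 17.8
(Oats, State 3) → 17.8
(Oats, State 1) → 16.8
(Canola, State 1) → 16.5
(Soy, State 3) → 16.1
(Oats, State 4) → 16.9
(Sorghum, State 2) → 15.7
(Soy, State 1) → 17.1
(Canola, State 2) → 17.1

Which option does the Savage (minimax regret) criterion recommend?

Oats

Column bests: State 1=17.8, State 2=17.8, State 3=17.8, State 4=17.6.
Rye regrets: 0.6, 1.5, 1.3, 0.0 → max 1.5
Canola regrets: 1.3, 0.7, 1.5, 1.2 → max 1.5
Soy regrets: 0.7, 0.6, 1.7, 0.5 → max 1.7
Oats regrets: 1.0, 0.0, 0.0, 0.7 → max 1.0
Sorghum regrets: 0.0, 2.1, 1.0, 1.1 → max 2.1
Corn regrets: 1.9, 0.5, 1.1, 0.5 → max 1.9
Smallest max regret = 1.0 → Oats.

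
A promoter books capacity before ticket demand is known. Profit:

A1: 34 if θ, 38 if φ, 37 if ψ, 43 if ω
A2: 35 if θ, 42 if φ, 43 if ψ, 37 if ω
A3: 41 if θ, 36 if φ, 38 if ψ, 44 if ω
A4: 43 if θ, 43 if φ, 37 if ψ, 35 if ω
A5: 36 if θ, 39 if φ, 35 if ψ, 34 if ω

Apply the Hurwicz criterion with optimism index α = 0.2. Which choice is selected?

A3

A1: 0.2·43 + 0.8·34 = 35.8
A2: 0.2·43 + 0.8·35 = 36.6
A3: 0.2·44 + 0.8·36 = 37.6
A4: 0.2·43 + 0.8·35 = 36.6
A5: 0.2·39 + 0.8·34 = 35
Highest Hurwicz score = 37.6 → A3.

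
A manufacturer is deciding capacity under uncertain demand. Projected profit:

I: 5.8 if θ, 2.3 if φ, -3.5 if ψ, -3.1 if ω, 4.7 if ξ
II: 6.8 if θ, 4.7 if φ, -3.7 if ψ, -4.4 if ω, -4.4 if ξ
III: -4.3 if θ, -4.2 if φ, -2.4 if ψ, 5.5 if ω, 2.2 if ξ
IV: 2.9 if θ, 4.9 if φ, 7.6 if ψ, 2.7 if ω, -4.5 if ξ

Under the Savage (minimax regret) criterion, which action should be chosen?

IV

Column bests: θ=6.8, φ=4.9, ψ=7.6, ω=5.5, ξ=4.7.
I regrets: 1.0, 2.6, 11.1, 8.6, 0.0 → max 11.1
II regrets: 0.0, 0.2, 11.3, 9.9, 9.1 → max 11.3
III regrets: 11.1, 9.1, 10.0, 0.0, 2.5 → max 11.1
IV regrets: 3.9, 0.0, 0.0, 2.8, 9.2 → max 9.2
Smallest max regret = 9.2 → IV.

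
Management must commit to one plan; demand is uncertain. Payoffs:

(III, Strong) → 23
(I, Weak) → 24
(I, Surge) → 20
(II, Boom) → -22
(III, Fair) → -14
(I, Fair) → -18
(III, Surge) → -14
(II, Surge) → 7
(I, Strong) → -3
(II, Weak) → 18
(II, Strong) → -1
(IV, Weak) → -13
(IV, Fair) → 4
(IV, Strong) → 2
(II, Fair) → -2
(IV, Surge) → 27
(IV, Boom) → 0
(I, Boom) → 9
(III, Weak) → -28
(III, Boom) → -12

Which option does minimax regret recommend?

I

Column bests: Weak=24, Fair=4, Strong=23, Boom=9, Surge=27.
I regrets: 0, 22, 26, 0, 7 → max 26
II regrets: 6, 6, 24, 31, 20 → max 31
III regrets: 52, 18, 0, 21, 41 → max 52
IV regrets: 37, 0, 21, 9, 0 → max 37
Smallest max regret = 26 → I.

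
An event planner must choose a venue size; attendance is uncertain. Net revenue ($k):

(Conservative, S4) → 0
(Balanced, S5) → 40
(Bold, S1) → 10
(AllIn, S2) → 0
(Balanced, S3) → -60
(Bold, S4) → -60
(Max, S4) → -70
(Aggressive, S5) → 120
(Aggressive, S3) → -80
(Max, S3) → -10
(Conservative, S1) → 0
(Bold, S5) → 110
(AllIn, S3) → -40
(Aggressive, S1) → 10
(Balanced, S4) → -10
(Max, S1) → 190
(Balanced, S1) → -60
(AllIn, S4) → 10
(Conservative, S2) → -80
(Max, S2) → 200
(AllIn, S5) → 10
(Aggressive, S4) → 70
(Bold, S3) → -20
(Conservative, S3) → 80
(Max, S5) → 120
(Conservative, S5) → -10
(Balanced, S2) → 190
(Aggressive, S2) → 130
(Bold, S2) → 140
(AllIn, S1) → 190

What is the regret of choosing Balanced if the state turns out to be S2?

10

Best payoff under S2 is 200.
Regret = 200 − 190 = 10.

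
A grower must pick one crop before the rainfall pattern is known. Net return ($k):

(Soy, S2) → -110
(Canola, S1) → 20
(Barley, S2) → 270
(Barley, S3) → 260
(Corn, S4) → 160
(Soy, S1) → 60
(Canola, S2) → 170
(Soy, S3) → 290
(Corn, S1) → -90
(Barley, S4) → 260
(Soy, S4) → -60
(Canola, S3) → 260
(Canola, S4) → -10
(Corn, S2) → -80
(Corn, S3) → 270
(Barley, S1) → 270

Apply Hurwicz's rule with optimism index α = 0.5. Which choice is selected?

Barley

Canola: 0.5·260 + 0.5·(-10) = 125
Barley: 0.5·270 + 0.5·260 = 265
Corn: 0.5·270 + 0.5·(-90) = 90
Soy: 0.5·290 + 0.5·(-110) = 90
Highest Hurwicz score = 265 → Barley.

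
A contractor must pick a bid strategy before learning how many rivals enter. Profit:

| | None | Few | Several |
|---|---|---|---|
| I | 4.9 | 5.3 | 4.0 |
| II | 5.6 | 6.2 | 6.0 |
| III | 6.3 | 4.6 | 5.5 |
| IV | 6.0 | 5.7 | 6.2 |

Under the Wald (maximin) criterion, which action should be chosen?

Row minima: I=4.0, II=5.6, III=4.6, IV=5.7
Best worst-case = 5.7 → IV.

IV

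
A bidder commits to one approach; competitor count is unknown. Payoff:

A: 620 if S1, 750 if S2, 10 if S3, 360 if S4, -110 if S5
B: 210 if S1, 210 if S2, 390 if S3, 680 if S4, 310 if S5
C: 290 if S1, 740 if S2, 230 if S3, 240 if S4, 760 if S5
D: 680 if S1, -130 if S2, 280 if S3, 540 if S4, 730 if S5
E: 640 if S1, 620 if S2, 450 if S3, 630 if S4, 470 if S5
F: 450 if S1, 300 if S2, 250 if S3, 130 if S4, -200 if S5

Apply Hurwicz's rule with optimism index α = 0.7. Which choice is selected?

C

A: 0.7·750 + 0.3·(-110) = 492
B: 0.7·680 + 0.3·210 = 539
C: 0.7·760 + 0.3·230 = 601
D: 0.7·730 + 0.3·(-130) = 472
E: 0.7·640 + 0.3·450 = 583
F: 0.7·450 + 0.3·(-200) = 255
Highest Hurwicz score = 601 → C.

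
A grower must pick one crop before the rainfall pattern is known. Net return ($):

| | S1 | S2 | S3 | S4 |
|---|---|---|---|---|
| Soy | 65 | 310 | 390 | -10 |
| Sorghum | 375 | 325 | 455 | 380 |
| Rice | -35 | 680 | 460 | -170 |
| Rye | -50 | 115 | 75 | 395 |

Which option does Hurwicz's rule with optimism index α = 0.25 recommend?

Soy: 0.25·390 + 0.75·(-10) = 90
Sorghum: 0.25·455 + 0.75·325 = 357.5
Rice: 0.25·680 + 0.75·(-170) = 42.5
Rye: 0.25·395 + 0.75·(-50) = 61.25
Highest Hurwicz score = 357.5 → Sorghum.

Sorghum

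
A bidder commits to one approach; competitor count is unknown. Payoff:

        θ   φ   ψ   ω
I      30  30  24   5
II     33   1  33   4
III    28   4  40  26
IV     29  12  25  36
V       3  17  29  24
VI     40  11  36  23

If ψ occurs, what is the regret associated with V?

Best payoff under ψ is 40.
Regret = 40 − 29 = 11.

11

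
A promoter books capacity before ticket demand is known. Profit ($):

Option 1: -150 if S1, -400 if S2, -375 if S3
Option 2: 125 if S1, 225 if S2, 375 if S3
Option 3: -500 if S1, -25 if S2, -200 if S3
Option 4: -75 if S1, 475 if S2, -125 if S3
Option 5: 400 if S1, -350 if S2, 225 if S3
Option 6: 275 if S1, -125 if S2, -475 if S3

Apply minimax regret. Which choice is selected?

Option 2

Column bests: S1=400, S2=475, S3=375.
Option 1 regrets: 550, 875, 750 → max 875
Option 2 regrets: 275, 250, 0 → max 275
Option 3 regrets: 900, 500, 575 → max 900
Option 4 regrets: 475, 0, 500 → max 500
Option 5 regrets: 0, 825, 150 → max 825
Option 6 regrets: 125, 600, 850 → max 850
Smallest max regret = 275 → Option 2.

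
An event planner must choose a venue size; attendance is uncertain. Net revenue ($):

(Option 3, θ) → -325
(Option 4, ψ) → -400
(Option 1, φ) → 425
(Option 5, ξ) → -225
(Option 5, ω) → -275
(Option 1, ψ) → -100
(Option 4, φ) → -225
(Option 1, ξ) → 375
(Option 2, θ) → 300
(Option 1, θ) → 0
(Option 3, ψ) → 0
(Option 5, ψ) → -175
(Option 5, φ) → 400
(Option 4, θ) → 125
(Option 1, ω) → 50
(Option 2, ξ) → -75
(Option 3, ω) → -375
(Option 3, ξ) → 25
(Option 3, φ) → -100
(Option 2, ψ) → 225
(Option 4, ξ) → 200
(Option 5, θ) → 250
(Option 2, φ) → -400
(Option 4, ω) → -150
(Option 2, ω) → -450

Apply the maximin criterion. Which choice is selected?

Option 1

Row minima: Option 1=-100, Option 2=-450, Option 3=-375, Option 4=-400, Option 5=-275
Best worst-case = -100 → Option 1.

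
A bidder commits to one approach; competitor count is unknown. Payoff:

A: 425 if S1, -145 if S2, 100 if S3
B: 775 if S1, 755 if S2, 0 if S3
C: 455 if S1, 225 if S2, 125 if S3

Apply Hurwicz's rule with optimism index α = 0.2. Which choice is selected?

A: 0.2·425 + 0.8·(-145) = -31
B: 0.2·775 + 0.8·0 = 155
C: 0.2·455 + 0.8·125 = 191
Highest Hurwicz score = 191 → C.

C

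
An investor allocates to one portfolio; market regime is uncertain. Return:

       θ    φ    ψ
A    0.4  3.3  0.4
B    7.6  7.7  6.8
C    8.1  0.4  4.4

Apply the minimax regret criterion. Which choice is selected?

B

Column bests: θ=8.1, φ=7.7, ψ=6.8.
A regrets: 7.7, 4.4, 6.4 → max 7.7
B regrets: 0.5, 0.0, 0.0 → max 0.5
C regrets: 0.0, 7.3, 2.4 → max 7.3
Smallest max regret = 0.5 → B.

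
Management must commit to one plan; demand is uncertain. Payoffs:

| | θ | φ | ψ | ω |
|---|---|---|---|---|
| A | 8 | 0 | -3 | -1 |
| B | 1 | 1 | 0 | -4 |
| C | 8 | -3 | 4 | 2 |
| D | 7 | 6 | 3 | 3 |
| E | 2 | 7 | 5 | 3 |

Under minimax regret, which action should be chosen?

D

Column bests: θ=8, φ=7, ψ=5, ω=3.
A regrets: 0, 7, 8, 4 → max 8
B regrets: 7, 6, 5, 7 → max 7
C regrets: 0, 10, 1, 1 → max 10
D regrets: 1, 1, 2, 0 → max 2
E regrets: 6, 0, 0, 0 → max 6
Smallest max regret = 2 → D.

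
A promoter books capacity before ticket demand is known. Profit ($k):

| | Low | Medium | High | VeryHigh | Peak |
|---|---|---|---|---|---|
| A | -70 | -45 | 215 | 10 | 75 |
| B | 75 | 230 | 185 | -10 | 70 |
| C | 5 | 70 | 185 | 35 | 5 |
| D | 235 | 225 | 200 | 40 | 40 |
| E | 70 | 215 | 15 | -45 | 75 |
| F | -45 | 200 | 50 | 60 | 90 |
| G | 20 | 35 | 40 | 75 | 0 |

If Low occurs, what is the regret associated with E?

Best payoff under Low is 235.
Regret = 235 − 70 = 165.

165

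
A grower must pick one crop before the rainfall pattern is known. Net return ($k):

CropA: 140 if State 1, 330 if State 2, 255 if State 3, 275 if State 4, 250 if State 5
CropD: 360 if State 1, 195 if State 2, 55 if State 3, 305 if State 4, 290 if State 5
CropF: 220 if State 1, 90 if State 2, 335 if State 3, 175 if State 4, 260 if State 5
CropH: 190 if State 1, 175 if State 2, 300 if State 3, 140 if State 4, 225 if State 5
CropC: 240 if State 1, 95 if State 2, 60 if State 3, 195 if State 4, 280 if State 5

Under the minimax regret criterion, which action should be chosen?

CropH

Column bests: State 1=360, State 2=330, State 3=335, State 4=305, State 5=290.
CropA regrets: 220, 0, 80, 30, 40 → max 220
CropD regrets: 0, 135, 280, 0, 0 → max 280
CropF regrets: 140, 240, 0, 130, 30 → max 240
CropH regrets: 170, 155, 35, 165, 65 → max 170
CropC regrets: 120, 235, 275, 110, 10 → max 275
Smallest max regret = 170 → CropH.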